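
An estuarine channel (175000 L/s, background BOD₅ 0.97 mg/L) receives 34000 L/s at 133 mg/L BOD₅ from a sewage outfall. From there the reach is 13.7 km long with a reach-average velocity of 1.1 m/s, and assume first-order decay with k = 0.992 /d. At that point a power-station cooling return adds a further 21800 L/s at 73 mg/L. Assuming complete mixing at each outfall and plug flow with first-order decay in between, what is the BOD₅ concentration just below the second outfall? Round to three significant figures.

Mass balance: C = (175000·0.9700 + 34000·133.0) / 209000 = 4692000/209000 = 22.45 mg/L; combined flow 209000 L/s.
Travel time t = 13.7·1000 / 1.1 = 12450 s = 3.460 h.
Applying C = C₀e^(−kt): 22.45 × 0.8668 = 19.46 mg/L.
Second outfall: C = (209000·19.46 + 21800·73.00)/230800 = 24.51 mg/L.

24.5 mg/L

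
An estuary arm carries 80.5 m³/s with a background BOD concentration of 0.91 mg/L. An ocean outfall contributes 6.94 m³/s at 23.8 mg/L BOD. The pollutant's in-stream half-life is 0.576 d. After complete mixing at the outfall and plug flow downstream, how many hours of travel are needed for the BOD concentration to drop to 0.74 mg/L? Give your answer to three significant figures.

Mass balance: C = (80.50·0.9100 + 6.940·23.80) / 87.44 = 238.4/87.44 = 2.727 mg/L.
Half-life 0.576 d → k = ln 2 / 0.576 = 1.203 d⁻¹.
2.727·exp(−k·t) = 0.74 → t = ln(2.727/0.74)/k = 93640 s = 26.01 h.

26.0 h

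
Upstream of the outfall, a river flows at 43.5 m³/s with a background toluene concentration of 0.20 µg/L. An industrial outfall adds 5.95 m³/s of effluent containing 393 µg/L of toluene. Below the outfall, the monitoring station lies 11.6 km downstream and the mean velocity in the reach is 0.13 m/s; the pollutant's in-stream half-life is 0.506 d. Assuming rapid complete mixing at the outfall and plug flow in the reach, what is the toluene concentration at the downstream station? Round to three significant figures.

Mixed concentration C = ΣQC/ΣQ = (43.50·0.2000 + 5.950·393.0) / 49.45 = 2347/49.45 = 47.46 µg/L.
Travel time t = 11.6·1000 / 0.13 = 89230 s = 24.79 h.
Half-life 0.506 d → k = ln 2 / 0.506 = 1.370 d⁻¹.
First-order decay: C = 47.46·exp(−k·t) = 47.46·0.2430 = 11.53 µg/L.

11.5 µg/L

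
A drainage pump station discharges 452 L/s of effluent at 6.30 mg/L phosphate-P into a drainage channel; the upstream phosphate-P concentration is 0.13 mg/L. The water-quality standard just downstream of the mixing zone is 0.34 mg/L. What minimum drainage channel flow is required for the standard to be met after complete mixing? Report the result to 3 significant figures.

Set C_mix = 0.34: (Q·0.1300 + 452.0·6.300) / (Q + 452.0) = 0.34
→ Q = 452.0·(6.300 − 0.34)/(0.34 − 0.1300) = 12830 L/s.

12800 L/s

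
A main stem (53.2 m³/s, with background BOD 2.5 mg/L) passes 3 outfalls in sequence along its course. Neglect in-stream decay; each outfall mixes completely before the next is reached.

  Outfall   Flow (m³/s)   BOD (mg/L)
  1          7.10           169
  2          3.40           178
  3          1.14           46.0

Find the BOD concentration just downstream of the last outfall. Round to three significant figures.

Below outfall 1: Q → 60.30 m³/s, C = (53.20·2.500 + 7.100·169.0)/60.30 = 22.10 mg/L.
Below outfall 2: Q → 63.70 m³/s, C = (60.30·22.10 + 3.400·178.0)/63.70 = 30.43 mg/L.
Below outfall 3: Q → 64.84 m³/s, C = (63.70·30.43 + 1.140·46.00)/64.84 = 30.70 mg/L.

30.7 mg/L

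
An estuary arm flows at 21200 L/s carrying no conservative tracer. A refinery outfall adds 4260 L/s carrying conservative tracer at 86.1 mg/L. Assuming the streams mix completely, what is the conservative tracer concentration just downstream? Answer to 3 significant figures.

Mixed concentration C = ΣQC/ΣQ = (21200·0 + 4260·86.10) / 25460 = 366800/25460 = 14.41 mg/L.

14.4 mg/L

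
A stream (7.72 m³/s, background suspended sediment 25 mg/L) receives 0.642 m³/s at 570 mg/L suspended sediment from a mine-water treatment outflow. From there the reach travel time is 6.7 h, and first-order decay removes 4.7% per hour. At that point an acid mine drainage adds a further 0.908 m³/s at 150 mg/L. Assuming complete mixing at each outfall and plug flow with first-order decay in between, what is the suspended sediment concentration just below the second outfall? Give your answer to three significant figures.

58.4 mg/L

Flow-weighted average: C = (7.720·25.00 + 0.6420·570.0) / 8.362 = 558.9/8.362 = 66.84 mg/L; combined flow 8.362 m³/s.
4.7%/h lost → k = −ln(1 − 0.047) = 0.04814 h⁻¹.
First-order decay: C = 66.84·exp(−k·t) = 66.84·0.7243 = 48.41 mg/L.
At the second outfall, C = (8.362·48.41 + 0.9080·150.0) / (8.362 + 0.9080) = 58.37 mg/L.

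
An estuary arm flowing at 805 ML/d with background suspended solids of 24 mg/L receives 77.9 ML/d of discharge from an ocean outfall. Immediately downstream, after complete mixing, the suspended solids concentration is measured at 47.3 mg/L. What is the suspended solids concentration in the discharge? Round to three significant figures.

288 mg/L

Mass balance: 805.0·24.00 + 77.90·Cₑ = 882.9·47.30
→ Cₑ = (882.9·47.30 − 805.0·24.00) / 77.90 = 288.1 mg/L.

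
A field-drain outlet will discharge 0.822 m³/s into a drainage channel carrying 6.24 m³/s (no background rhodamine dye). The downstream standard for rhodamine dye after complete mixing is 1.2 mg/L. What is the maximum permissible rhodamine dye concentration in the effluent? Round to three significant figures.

10.3 mg/L

At the limit, (Qr·Cr + Qe·Cₑ)/(Qr + Qe) = 1.2:
Cₑ = (7.062·1.2 − 6.240·0) / 0.8220 = 10.31 mg/L.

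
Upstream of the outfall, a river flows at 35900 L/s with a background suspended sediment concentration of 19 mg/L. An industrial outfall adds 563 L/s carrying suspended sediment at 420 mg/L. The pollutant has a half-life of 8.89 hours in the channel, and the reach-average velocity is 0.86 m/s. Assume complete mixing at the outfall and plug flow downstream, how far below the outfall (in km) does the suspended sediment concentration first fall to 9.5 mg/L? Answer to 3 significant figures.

Mass balance: C = (35900·19.00 + 563.0·420.0) / 36460 = 918600/36460 = 25.19 mg/L.
Half-life 8.89 h → k = ln 2 / 8.89 = 0.07797 h⁻¹ = 1.871 d⁻¹.
Set 25.19·exp(−k·t) = 9.5 → t = ln(25.19/9.5)/k = 45030 s = 12.51 h.
Distance = v·t = 0.86·45030 = 38720 m = 38.72 km.

38.7 km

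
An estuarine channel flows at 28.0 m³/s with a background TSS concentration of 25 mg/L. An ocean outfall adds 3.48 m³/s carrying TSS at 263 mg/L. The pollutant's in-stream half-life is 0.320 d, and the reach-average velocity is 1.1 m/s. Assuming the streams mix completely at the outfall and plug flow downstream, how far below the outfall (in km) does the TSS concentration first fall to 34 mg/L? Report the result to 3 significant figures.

18.1 km

Conservation of mass: C = (28.00·25.00 + 3.480·263.0) / 31.48 = 1615/31.48 = 51.31 mg/L.
Half-life 0.320 d → k = ln 2 / 0.320 = 2.166 d⁻¹.
Set 51.31·exp(−k·t) = 34 → t = ln(51.31/34)/k = 16410 s = 4.560 h.
Distance = v·t = 1.1·16410 = 18060 m = 18.06 km.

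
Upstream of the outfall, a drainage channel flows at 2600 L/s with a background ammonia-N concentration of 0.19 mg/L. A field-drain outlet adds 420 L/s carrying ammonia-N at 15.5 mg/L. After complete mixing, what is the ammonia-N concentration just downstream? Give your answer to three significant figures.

2.32 mg/L

Conservation of mass: C = (2600·0.1900 + 420.0·15.50) / 3020 = 7004/3020 = 2.319 mg/L.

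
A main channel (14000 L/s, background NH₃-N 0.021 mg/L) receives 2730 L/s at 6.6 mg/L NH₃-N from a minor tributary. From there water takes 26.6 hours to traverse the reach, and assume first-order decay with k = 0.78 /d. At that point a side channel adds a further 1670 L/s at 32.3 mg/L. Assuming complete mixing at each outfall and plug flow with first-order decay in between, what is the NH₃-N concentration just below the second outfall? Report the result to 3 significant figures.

3.35 mg/L

Mixed concentration C = ΣQC/ΣQ = (14000·0.02100 + 2730·6.600) / 16730 = 18310/16730 = 1.095 mg/L; combined flow 16730 L/s.
Applying C = C₀e^(−kt): 1.095 × 0.4213 = 0.4611 mg/L.
At the second outfall, C = (16730·0.4611 + 1670·32.30) / (16730 + 1670) = 3.351 mg/L.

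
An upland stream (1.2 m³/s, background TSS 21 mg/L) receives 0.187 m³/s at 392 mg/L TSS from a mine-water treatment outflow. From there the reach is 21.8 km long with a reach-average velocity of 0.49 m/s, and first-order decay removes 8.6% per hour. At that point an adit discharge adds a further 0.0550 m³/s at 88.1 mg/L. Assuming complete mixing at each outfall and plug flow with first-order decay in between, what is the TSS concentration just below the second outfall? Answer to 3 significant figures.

25.8 mg/L

Flow-weighted average: C = (1.200·21.00 + 0.1870·392.0) / 1.387 = 98.50/1.387 = 71.02 mg/L; combined flow 1.387 m³/s.
Travel time t = 21.8·1000 / 0.49 = 44490 s = 12.36 h.
8.6%/h lost → k = −ln(1 − 0.086) = 0.08992 h⁻¹.
After decay, C = 71.02 × e^(−kt) = 71.02 × 0.3291 = 23.37 mg/L.
At the second outfall, C = (1.387·23.37 + 0.05500·88.10) / (1.387 + 0.05500) = 25.84 mg/L.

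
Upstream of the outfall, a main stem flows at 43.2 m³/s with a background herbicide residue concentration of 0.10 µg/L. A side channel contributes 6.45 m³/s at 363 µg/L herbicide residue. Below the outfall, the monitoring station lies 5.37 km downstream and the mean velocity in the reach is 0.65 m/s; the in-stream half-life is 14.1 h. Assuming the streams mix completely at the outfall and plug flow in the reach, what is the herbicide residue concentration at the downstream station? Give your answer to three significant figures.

Mixed concentration C = ΣQC/ΣQ = (43.20·0.1000 + 6.450·363.0) / 49.65 = 2346/49.65 = 47.24 µg/L.
Travel time t = 5.37·1000 / 0.65 = 8262 s = 2.295 h.
Half-life 14.1 h → k = ln 2 / 14.1 = 0.04916 h⁻¹ = 1.180 d⁻¹.
After decay, C = 47.24 × e^(−kt) = 47.24 × 0.8933 = 42.20 µg/L.

42.2 µg/L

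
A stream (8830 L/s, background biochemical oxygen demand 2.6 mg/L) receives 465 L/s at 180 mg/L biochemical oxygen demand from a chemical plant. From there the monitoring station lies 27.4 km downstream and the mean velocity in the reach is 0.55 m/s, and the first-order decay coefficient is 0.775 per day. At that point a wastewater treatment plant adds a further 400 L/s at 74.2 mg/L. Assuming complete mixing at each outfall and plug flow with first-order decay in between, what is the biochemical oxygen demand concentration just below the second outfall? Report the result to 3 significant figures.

10.1 mg/L

Mixed concentration C = ΣQC/ΣQ = (8830·2.600 + 465.0·180.0) / 9295 = 106700/9295 = 11.47 mg/L; combined flow 9295 L/s.
Travel time t = 27.4·1000 / 0.55 = 49820 s = 13.84 h.
First-order decay: C = 11.47·exp(−k·t) = 11.47·0.6396 = 7.340 mg/L.
At the second outfall, C = (9295·7.340 + 400.0·74.20) / (9295 + 400.0) = 10.10 mg/L.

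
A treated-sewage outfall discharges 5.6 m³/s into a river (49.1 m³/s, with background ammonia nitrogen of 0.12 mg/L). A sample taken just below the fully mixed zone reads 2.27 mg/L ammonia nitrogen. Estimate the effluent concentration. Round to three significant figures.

21.1 mg/L

Mass balance: 49.10·0.1200 + 5.600·Cₑ = 54.70·2.270
→ Cₑ = (54.70·2.270 − 49.10·0.1200) / 5.600 = 21.12 mg/L.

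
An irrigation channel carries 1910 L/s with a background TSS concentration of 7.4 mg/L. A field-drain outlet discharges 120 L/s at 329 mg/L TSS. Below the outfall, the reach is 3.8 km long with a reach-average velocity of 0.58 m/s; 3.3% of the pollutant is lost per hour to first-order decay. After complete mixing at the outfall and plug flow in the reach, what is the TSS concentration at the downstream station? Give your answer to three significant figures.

Mixed concentration C = ΣQC/ΣQ = (1910·7.400 + 120.0·329.0) / 2030 = 53610/2030 = 26.41 mg/L.
Travel time t = 3.8·1000 / 0.58 = 6552 s = 1.820 h.
3.3%/h lost → k = −ln(1 − 0.033) = 0.03356 h⁻¹.
First-order decay: C = 26.41·exp(−k·t) = 26.41·0.9408 = 24.85 mg/L.

24.8 mg/L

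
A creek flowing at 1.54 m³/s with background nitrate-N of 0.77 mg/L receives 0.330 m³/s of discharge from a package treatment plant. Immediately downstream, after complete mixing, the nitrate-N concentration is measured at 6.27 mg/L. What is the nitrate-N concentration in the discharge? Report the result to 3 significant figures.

31.9 mg/L

Mass balance: 1.540·0.7700 + 0.3300·Cₑ = 1.870·6.270
→ Cₑ = (1.870·6.270 − 1.540·0.7700) / 0.3300 = 31.94 mg/L.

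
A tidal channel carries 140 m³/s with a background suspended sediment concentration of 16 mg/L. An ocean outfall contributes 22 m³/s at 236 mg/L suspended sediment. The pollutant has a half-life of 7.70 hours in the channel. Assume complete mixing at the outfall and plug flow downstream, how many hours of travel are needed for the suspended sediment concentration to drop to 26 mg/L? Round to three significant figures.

6.31 h

Mixed concentration C = ΣQC/ΣQ = (140.0·16.00 + 22.00·236.0) / 162.0 = 7432/162.0 = 45.88 mg/L.
Half-life 7.70 h → k = ln 2 / 7.70 = 0.09002 h⁻¹ = 2.160 d⁻¹.
45.88·exp(−k·t) = 26 → t = ln(45.88/26)/k = 22710 s = 6.308 h.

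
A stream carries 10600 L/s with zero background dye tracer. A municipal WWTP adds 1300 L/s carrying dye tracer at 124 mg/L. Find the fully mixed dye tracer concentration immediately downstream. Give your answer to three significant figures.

13.5 mg/L

Mixed concentration C = ΣQC/ΣQ = (10600·0 + 1300·124.0) / 11900 = 161200/11900 = 13.55 mg/L.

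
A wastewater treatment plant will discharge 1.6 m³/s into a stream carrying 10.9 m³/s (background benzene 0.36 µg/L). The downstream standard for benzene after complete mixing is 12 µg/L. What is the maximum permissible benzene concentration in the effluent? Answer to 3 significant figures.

91.3 µg/L

At the limit, (Qr·Cr + Qe·Cₑ)/(Qr + Qe) = 12:
Cₑ = (12.50·12 − 10.90·0.3600) / 1.600 = 91.30 µg/L.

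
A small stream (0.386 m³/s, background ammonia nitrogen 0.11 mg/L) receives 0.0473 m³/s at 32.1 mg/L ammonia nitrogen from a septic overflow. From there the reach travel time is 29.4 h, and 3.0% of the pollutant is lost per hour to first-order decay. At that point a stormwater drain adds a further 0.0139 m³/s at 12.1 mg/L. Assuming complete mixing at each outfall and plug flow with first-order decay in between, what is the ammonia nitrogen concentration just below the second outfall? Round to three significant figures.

1.80 mg/L

Mixed concentration C = ΣQC/ΣQ = (0.3860·0.1100 + 0.04730·32.10) / 0.4333 = 1.561/0.4333 = 3.602 mg/L; combined flow 0.4333 m³/s.
3.0%/h lost → k = −ln(1 − 0.03) = 0.03046 h⁻¹.
First-order decay: C = 3.602·exp(−k·t) = 3.602·0.4084 = 1.471 mg/L.
At the second outfall, C = (0.4333·1.471 + 0.01390·12.10) / (0.4333 + 0.01390) = 1.801 mg/L.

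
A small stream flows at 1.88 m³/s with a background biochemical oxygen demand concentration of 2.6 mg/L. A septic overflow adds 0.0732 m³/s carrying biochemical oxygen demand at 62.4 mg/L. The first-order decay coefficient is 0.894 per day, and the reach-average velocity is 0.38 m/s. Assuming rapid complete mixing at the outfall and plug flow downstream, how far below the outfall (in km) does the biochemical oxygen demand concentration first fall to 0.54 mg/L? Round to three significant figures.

80.5 km

Conservation of mass: C = (1.880·2.600 + 0.07320·62.40) / 1.953 = 9.456/1.953 = 4.841 mg/L.
Set 4.841·exp(−k·t) = 0.54 → t = ln(4.841/0.54)/k = 212000 s = 58.88 h.
Distance = v·t = 0.38·212000 = 80550 m = 80.55 km.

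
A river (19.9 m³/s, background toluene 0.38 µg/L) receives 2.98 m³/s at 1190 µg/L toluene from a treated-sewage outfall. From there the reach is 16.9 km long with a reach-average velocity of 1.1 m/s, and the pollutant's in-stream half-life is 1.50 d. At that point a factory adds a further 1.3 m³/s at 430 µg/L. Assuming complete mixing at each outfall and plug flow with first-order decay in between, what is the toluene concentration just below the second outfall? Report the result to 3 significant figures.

Conservation of mass: C = (19.90·0.3800 + 2.980·1190) / 22.88 = 3554/22.88 = 155.3 µg/L; combined flow 22.88 m³/s.
Travel time t = 16.9·1000 / 1.1 = 15360 s = 4.268 h.
Half-life 1.50 d → k = ln 2 / 1.50 = 0.4621 d⁻¹.
Applying C = C₀e^(−kt): 155.3 × 0.9211 = 143.1 µg/L.
Second outfall: C = (22.88·143.1 + 1.300·430.0)/24.18 = 158.5 µg/L.

158 µg/L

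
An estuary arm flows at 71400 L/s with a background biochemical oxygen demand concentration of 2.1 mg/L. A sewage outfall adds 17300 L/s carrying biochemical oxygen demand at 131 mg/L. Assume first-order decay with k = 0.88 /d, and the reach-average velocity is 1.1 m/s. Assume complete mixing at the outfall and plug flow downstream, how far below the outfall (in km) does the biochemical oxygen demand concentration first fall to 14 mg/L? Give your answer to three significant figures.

Conservation of mass: C = (71400·2.100 + 17300·131.0) / 88700 = 2416000/88700 = 27.24 mg/L.
Set 27.24·exp(−k·t) = 14 → t = ln(27.24/14)/k = 65350 s = 18.15 h.
Distance = v·t = 1.1·65350 = 71890 m = 71.89 km.

71.9 km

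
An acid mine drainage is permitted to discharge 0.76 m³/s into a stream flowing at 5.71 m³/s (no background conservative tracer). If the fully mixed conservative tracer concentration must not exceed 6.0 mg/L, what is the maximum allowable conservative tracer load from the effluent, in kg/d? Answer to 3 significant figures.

Mass balance at the limit: 5.710·0 + 0.7600·Cₑ = 6.470·6.0 → Cₑ = 51.08 mg/L.
Load = 0.7600 m³/s × 51.08 g/m³ × 86 400 s/d = 3354 kg/d.

3350 kg/d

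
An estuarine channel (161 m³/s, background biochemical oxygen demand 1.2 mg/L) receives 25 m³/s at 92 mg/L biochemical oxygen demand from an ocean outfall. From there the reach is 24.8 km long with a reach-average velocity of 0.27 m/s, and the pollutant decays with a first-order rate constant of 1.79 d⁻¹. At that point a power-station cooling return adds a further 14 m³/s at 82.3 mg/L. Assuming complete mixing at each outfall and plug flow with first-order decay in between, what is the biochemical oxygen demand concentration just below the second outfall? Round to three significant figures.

7.62 mg/L

Conservation of mass: C = (161.0·1.200 + 25.00·92.00) / 186.0 = 2493/186.0 = 13.40 mg/L; combined flow 186.0 m³/s.
Travel time t = 24.8·1000 / 0.27 = 91850 s = 25.51 h.
Applying C = C₀e^(−kt): 13.40 × 0.1491 = 1.999 mg/L.
Second outfall: C = (186.0·1.999 + 14.00·82.30)/200.0 = 7.620 mg/L.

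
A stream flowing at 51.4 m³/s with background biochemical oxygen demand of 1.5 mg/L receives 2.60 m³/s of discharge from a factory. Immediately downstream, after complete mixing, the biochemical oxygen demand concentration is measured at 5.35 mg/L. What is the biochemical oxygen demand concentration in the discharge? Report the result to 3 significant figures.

Mass balance: 51.40·1.500 + 2.600·Cₑ = 54.00·5.350
→ Cₑ = (54.00·5.350 − 51.40·1.500) / 2.600 = 81.46 mg/L.

81.5 mg/L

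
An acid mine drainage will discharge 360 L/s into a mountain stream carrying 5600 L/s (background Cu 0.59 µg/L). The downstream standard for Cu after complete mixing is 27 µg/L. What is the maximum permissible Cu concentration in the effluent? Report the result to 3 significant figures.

At the limit, (Qr·Cr + Qe·Cₑ)/(Qr + Qe) = 27:
Cₑ = (5960·27 − 5600·0.5900) / 360.0 = 437.8 µg/L.

438 µg/L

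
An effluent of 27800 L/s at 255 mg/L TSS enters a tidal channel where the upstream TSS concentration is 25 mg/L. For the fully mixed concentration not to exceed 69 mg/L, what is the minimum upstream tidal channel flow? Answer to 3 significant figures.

Set C_mix = 69: (Q·25.00 + 27800·255.0) / (Q + 27800) = 69
→ Q = 27800·(255.0 − 69)/(69 − 25.00) = 117500 L/s.

118000 L/s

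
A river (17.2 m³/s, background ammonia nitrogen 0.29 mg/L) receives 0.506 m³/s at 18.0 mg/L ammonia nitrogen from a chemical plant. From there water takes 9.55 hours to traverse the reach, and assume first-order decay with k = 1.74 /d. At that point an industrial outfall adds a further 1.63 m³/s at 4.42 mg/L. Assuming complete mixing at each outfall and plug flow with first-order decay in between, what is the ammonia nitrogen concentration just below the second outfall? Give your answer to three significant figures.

Mixed concentration C = ΣQC/ΣQ = (17.20·0.2900 + 0.5060·18.00) / 17.71 = 14.10/17.71 = 0.7961 mg/L; combined flow 17.71 m³/s.
First-order decay: C = 0.7961·exp(−k·t) = 0.7961·0.5004 = 0.3984 mg/L.
At the second outfall, C = (17.71·0.3984 + 1.630·4.420) / (17.71 + 1.630) = 0.7374 mg/L.

0.737 mg/L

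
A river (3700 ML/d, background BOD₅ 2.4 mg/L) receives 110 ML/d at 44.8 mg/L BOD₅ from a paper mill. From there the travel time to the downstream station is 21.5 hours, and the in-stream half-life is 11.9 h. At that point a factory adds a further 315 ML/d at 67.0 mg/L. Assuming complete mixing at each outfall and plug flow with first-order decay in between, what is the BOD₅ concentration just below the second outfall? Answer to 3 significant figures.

6.07 mg/L

After mixing, C = (3700·2.400 + 110.0·44.80) / 3810 = 13810/3810 = 3.624 mg/L; combined flow 3810 ML/d.
Half-life 11.9 h → k = ln 2 / 11.9 = 0.05825 h⁻¹ = 1.398 d⁻¹.
After decay, C = 3.624 × e^(−kt) = 3.624 × 0.2858 = 1.036 mg/L.
At the second outfall, C = (3810·1.036 + 315.0·67.00) / (3810 + 315.0) = 6.073 mg/L.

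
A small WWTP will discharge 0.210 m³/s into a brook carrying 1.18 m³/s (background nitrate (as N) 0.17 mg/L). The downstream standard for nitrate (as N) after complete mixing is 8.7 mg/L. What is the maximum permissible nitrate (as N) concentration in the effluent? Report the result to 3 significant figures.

56.6 mg/L

At the limit, (Qr·Cr + Qe·Cₑ)/(Qr + Qe) = 8.7:
Cₑ = (1.390·8.7 − 1.180·0.1700) / 0.2100 = 56.63 mg/L.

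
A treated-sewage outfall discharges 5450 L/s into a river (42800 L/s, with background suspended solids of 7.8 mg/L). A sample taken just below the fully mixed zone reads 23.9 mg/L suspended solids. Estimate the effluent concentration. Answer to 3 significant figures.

150 mg/L

Mass balance: 42800·7.800 + 5450·Cₑ = 48250·23.90
→ Cₑ = (48250·23.90 − 42800·7.800) / 5450 = 150.3 mg/L.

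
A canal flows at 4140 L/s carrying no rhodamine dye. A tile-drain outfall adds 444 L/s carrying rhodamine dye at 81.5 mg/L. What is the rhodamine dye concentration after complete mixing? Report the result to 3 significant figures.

7.89 mg/L

After mixing, C = (4140·0 + 444.0·81.50) / 4584 = 36190/4584 = 7.894 mg/L.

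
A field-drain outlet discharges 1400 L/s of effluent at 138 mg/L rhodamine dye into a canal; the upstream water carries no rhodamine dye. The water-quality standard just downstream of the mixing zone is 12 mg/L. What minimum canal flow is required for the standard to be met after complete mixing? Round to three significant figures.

14700 L/s

Set C_mix = 12: (Q·0 + 1400·138.0) / (Q + 1400) = 12
→ Q = 1400·(138.0 − 12)/(12 − 0) = 14700 L/s.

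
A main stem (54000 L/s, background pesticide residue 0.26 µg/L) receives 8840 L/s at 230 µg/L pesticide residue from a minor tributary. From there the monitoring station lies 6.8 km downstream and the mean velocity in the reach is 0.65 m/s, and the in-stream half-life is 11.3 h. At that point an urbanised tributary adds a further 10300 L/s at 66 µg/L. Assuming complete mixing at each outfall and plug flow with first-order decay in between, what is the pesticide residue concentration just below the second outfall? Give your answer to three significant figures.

Mass balance: C = (54000·0.2600 + 8840·230.0) / 62840 = 2047000/62840 = 32.58 µg/L; combined flow 62840 L/s.
Travel time t = 6.8·1000 / 0.65 = 10460 s = 2.906 h.
Half-life 11.3 h → k = ln 2 / 11.3 = 0.06134 h⁻¹ = 1.472 d⁻¹.
After decay, C = 32.58 × e^(−kt) = 32.58 × 0.8367 = 27.26 µg/L.
At the second outfall, C = (62840·27.26 + 10300·66.00) / (62840 + 10300) = 32.72 µg/L.

32.7 µg/L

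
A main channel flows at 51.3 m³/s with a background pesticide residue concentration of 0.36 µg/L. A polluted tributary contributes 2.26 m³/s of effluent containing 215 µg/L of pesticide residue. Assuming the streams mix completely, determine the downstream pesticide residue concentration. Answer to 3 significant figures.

9.42 µg/L

Mixed concentration C = ΣQC/ΣQ = (51.30·0.3600 + 2.260·215.0) / 53.56 = 504.4/53.56 = 9.417 µg/L.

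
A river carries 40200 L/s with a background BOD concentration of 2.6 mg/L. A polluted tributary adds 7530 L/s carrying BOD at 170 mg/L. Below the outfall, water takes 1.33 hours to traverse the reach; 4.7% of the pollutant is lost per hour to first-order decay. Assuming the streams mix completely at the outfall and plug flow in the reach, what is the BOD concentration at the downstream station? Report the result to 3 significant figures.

Mixed concentration C = ΣQC/ΣQ = (40200·2.600 + 7530·170.0) / 47730 = 1385000/47730 = 29.01 mg/L.
4.7%/h lost → k = −ln(1 − 0.047) = 0.04814 h⁻¹.
First-order decay: C = 29.01·exp(−k·t) = 29.01·0.9380 = 27.21 mg/L.

27.2 mg/L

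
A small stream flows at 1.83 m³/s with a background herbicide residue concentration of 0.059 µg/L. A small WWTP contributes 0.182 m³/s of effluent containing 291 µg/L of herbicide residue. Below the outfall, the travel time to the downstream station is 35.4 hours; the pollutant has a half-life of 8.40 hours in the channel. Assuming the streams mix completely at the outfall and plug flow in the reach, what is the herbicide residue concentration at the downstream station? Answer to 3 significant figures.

1.42 µg/L

Mixed concentration C = ΣQC/ΣQ = (1.830·0.05900 + 0.1820·291.0) / 2.012 = 53.07/2.012 = 26.38 µg/L.
Half-life 8.40 h → k = ln 2 / 8.40 = 0.08252 h⁻¹ = 1.980 d⁻¹.
After decay, C = 26.38 × e^(−kt) = 26.38 × 0.05387 = 1.421 µg/L.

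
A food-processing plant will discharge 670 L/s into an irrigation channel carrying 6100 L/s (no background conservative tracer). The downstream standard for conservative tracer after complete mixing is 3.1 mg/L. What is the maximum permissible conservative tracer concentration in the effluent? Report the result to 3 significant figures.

31.3 mg/L

At the limit, (Qr·Cr + Qe·Cₑ)/(Qr + Qe) = 3.1:
Cₑ = (6770·3.1 − 6100·0) / 670.0 = 31.32 mg/L.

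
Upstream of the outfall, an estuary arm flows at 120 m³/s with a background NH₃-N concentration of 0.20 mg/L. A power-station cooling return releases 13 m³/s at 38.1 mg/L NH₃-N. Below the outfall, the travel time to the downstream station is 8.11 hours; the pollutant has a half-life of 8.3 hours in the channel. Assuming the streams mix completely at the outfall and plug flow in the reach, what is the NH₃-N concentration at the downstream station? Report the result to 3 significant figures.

Conservation of mass: C = (120.0·0.2000 + 13.00·38.10) / 133.0 = 519.3/133.0 = 3.905 mg/L.
Half-life 8.3 h → k = ln 2 / 8.3 = 0.08351 h⁻¹ = 2.004 d⁻¹.
After decay, C = 3.905 × e^(−kt) = 3.905 × 0.5080 = 1.983 mg/L.

1.98 mg/L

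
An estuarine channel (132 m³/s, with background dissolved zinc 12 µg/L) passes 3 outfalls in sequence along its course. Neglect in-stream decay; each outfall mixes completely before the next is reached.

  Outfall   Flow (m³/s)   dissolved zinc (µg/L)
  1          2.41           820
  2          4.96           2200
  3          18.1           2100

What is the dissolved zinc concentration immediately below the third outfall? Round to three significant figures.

333 µg/L

Outfall 1: combined Q = 134.4 m³/s; C = (132.0·12.00 + 2.410·820.0)/134.4 = 26.49 µg/L.
Outfall 2: combined Q = 139.4 m³/s; C = (134.4·26.49 + 4.960·2200)/139.4 = 103.8 µg/L.
Outfall 3: combined Q = 157.5 m³/s; C = (139.4·103.8 + 18.10·2100)/157.5 = 333.3 µg/L.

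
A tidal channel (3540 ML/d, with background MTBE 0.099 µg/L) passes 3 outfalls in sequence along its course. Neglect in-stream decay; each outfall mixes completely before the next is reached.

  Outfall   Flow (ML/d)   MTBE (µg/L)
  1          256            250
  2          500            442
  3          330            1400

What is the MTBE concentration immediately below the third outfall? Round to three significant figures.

162 µg/L

After outfall 1: Q = 3540 + 256.0 = 3796 ML/d; C = (3540·0.09900 + 256.0·250.0)/3796 = 16.95 µg/L.
After outfall 2: Q = 3796 + 500.0 = 4296 ML/d; C = (3796·16.95 + 500.0·442.0)/4296 = 66.42 µg/L.
After outfall 3: Q = 4296 + 330.0 = 4626 ML/d; C = (4296·66.42 + 330.0·1400)/4626 = 161.6 µg/L.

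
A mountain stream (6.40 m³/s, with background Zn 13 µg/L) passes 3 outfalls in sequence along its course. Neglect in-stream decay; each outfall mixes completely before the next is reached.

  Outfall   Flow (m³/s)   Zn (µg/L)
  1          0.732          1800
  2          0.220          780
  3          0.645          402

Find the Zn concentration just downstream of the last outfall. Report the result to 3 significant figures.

229 µg/L

Outfall 1: combined Q = 7.132 m³/s; C = (6.400·13.00 + 0.7320·1800)/7.132 = 196.4 µg/L.
Outfall 2: combined Q = 7.352 m³/s; C = (7.132·196.4 + 0.2200·780.0)/7.352 = 213.9 µg/L.
Outfall 3: combined Q = 7.997 m³/s; C = (7.352·213.9 + 0.6450·402.0)/7.997 = 229.0 µg/L.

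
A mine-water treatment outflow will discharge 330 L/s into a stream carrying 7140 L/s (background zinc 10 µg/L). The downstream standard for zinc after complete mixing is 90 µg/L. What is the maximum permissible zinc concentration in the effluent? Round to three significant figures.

At the limit, (Qr·Cr + Qe·Cₑ)/(Qr + Qe) = 90:
Cₑ = (7470·90 − 7140·10.00) / 330.0 = 1821 µg/L.

1820 µg/L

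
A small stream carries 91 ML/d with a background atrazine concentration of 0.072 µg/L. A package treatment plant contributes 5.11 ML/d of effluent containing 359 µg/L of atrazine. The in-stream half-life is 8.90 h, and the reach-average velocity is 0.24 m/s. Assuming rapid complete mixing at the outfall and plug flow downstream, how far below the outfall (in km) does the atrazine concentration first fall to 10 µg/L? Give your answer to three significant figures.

7.21 km

Conservation of mass: C = (91.00·0.07200 + 5.110·359.0) / 96.11 = 1841/96.11 = 19.16 µg/L.
Half-life 8.90 h → k = ln 2 / 8.90 = 0.07788 h⁻¹ = 1.869 d⁻¹.
Set 19.16·exp(−k·t) = 10 → t = ln(19.16/10)/k = 30050 s = 8.346 h.
Distance = v·t = 0.24·30050 = 7211 m = 7.211 km.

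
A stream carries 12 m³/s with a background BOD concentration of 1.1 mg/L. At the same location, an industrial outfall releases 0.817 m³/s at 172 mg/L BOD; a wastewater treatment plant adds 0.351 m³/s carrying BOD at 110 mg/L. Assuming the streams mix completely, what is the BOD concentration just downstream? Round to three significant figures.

14.6 mg/L

Mass balance: C = (12.00·1.100 + 0.8170·172.0 + 0.3510·110.0) / 13.17 = 192.3/13.17 = 14.61 mg/L.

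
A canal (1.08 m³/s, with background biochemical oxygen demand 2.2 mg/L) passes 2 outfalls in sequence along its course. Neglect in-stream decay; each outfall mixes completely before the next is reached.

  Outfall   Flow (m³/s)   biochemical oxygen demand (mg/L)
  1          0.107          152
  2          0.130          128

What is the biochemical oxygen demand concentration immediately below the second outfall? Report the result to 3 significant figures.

26.8 mg/L

Below outfall 1: Q → 1.187 m³/s, C = (1.080·2.200 + 0.1070·152.0)/1.187 = 15.70 mg/L.
Below outfall 2: Q → 1.317 m³/s, C = (1.187·15.70 + 0.1300·128.0)/1.317 = 26.79 mg/L.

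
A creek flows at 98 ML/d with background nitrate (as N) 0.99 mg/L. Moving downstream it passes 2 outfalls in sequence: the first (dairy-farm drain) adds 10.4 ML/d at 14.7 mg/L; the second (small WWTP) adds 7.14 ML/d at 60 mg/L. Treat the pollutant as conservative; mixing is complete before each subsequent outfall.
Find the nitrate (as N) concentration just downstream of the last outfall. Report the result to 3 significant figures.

5.87 mg/L

Below outfall 1: Q → 108.4 ML/d, C = (98.00·0.9900 + 10.40·14.70)/108.4 = 2.305 mg/L.
Below outfall 2: Q → 115.5 ML/d, C = (108.4·2.305 + 7.140·60.00)/115.5 = 5.871 mg/L.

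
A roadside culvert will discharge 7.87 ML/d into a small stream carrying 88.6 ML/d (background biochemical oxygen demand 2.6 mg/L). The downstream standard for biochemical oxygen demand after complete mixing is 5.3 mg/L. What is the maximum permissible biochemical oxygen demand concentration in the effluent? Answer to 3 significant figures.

35.7 mg/L

At the limit, (Qr·Cr + Qe·Cₑ)/(Qr + Qe) = 5.3:
Cₑ = (96.47·5.3 − 88.60·2.600) / 7.870 = 35.70 mg/L.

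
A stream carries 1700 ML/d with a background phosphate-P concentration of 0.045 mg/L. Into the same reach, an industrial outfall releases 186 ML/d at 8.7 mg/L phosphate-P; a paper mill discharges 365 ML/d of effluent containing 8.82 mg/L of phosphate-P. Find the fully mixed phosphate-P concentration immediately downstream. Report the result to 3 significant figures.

2.18 mg/L

Flow-weighted average: C = (1700·0.04500 + 186.0·8.700 + 365.0·8.820) / 2251 = 4914/2251 = 2.183 mg/L.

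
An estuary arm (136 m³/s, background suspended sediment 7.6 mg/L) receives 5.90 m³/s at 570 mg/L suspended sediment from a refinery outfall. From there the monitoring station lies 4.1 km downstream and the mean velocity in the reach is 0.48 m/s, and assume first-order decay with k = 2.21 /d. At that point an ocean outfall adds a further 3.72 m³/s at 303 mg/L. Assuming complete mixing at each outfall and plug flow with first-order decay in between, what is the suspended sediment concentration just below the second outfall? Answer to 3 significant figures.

32.0 mg/L

After mixing, C = (136.0·7.600 + 5.900·570.0) / 141.9 = 4397/141.9 = 30.98 mg/L; combined flow 141.9 m³/s.
Travel time t = 4.1·1000 / 0.48 = 8542 s = 2.373 h.
First-order decay: C = 30.98·exp(−k·t) = 30.98·0.8037 = 24.90 mg/L.
Second outfall: C = (141.9·24.90 + 3.720·303.0)/145.6 = 32.01 mg/L.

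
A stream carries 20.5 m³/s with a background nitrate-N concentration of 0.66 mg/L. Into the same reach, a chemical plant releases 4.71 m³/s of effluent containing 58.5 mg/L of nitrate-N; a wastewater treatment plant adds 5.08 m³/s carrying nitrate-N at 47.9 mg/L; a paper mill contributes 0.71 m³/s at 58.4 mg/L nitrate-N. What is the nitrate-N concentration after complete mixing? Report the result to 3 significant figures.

18.5 mg/L

Conservation of mass: C = (20.50·0.6600 + 4.710·58.50 + 5.080·47.90 + 0.7100·58.40) / 31.00 = 573.9/31.00 = 18.51 mg/L.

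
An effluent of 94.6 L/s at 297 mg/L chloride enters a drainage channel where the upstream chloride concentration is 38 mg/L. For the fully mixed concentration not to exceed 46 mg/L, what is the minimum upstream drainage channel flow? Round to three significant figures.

Set C_mix = 46: (Q·38.00 + 94.60·297.0) / (Q + 94.60) = 46
→ Q = 94.60·(297.0 − 46)/(46 − 38.00) = 2968 L/s.

2970 L/s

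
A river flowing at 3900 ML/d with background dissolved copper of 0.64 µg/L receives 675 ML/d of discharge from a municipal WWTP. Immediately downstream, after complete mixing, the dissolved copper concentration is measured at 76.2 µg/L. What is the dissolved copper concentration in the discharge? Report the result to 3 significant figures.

513 µg/L

Mass balance: 3900·0.6400 + 675.0·Cₑ = 4575·76.20
→ Cₑ = (4575·76.20 − 3900·0.6400) / 675.0 = 512.8 µg/L.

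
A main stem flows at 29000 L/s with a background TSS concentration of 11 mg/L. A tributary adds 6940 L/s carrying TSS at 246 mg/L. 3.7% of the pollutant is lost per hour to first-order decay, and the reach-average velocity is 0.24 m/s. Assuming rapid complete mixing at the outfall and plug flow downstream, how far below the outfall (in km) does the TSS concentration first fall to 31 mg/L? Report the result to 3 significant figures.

13.7 km

Conservation of mass: C = (29000·11.00 + 6940·246.0) / 35940 = 2026000/35940 = 56.38 mg/L.
3.7%/h lost → k = −ln(1 − 0.037) = 0.03770 h⁻¹.
Set 56.38·exp(−k·t) = 31 → t = ln(56.38/31)/k = 57110 s = 15.86 h.
Distance = v·t = 0.24·57110 = 13710 m = 13.71 km.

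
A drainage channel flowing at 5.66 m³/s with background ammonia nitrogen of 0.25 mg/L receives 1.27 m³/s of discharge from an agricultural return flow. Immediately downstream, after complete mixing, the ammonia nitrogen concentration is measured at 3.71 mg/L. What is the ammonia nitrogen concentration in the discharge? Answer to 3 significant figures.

Mass balance: 5.660·0.2500 + 1.270·Cₑ = 6.930·3.710
→ Cₑ = (6.930·3.710 − 5.660·0.2500) / 1.270 = 19.13 mg/L.

19.1 mg/L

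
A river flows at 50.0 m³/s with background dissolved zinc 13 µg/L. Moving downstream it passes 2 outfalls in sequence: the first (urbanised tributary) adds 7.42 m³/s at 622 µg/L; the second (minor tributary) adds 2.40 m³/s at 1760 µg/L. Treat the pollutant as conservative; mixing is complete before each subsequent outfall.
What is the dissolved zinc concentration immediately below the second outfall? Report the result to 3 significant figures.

159 µg/L

Below outfall 1: Q → 57.42 m³/s, C = (50.00·13.00 + 7.420·622.0)/57.42 = 91.70 µg/L.
Below outfall 2: Q → 59.82 m³/s, C = (57.42·91.70 + 2.400·1760)/59.82 = 158.6 µg/L.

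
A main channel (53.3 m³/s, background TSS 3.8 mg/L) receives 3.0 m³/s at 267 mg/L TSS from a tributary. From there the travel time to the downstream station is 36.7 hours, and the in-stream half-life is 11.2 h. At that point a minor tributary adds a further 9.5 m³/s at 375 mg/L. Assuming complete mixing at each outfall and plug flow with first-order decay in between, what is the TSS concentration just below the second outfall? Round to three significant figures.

55.7 mg/L

Flow-weighted average: C = (53.30·3.800 + 3.000·267.0) / 56.30 = 1004/56.30 = 17.82 mg/L; combined flow 56.30 m³/s.
Half-life 11.2 h → k = ln 2 / 11.2 = 0.06189 h⁻¹ = 1.485 d⁻¹.
Decay over the reach: 17.82·exp(−kt) = 17.82·0.1032 = 1.839 mg/L.
At the second outfall, C = (56.30·1.839 + 9.500·375.0) / (56.30 + 9.500) = 55.71 mg/L.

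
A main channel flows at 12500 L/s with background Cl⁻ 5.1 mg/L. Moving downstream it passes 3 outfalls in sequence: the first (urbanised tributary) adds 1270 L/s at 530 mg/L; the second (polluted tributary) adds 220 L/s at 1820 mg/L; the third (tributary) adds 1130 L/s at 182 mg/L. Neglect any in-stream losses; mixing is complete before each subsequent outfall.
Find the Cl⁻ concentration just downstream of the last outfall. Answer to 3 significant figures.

88.8 mg/L

After outfall 1: Q = 12500 + 1270 = 13770 L/s; C = (12500·5.100 + 1270·530.0)/13770 = 53.51 mg/L.
After outfall 2: Q = 13770 + 220.0 = 13990 L/s; C = (13770·53.51 + 220.0·1820)/13990 = 81.29 mg/L.
After outfall 3: Q = 13990 + 1130 = 15120 L/s; C = (13990·81.29 + 1130·182.0)/15120 = 88.82 mg/L.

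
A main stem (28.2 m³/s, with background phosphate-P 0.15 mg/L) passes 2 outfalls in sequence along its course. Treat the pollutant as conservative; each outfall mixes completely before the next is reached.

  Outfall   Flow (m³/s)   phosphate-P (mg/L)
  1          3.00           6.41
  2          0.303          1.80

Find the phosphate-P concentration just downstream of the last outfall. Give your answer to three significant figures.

0.762 mg/L

After outfall 1: Q = 28.20 + 3.000 = 31.20 m³/s; C = (28.20·0.1500 + 3.000·6.410)/31.20 = 0.7519 mg/L.
After outfall 2: Q = 31.20 + 0.3030 = 31.50 m³/s; C = (31.20·0.7519 + 0.3030·1.800)/31.50 = 0.7620 mg/L.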